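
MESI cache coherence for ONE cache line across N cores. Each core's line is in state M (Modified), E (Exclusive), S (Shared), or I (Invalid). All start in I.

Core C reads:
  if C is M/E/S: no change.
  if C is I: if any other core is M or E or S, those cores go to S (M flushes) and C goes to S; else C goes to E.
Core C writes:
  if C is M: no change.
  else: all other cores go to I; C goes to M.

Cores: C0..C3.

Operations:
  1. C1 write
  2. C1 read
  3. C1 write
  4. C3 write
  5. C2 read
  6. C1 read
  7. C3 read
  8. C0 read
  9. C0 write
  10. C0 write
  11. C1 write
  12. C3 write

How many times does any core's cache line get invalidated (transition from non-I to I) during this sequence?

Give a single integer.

Op 1: C1 write [C1 write: invalidate none -> C1=M] -> [I,M,I,I] (invalidations this op: 0; running total: 0)
Op 2: C1 read [C1 read: already in M, no change] -> [I,M,I,I] (invalidations this op: 0; running total: 0)
Op 3: C1 write [C1 write: already M (modified), no change] -> [I,M,I,I] (invalidations this op: 0; running total: 0)
Op 4: C3 write [C3 write: invalidate ['C1=M'] -> C3=M] -> [I,I,I,M] (invalidations this op: 1; running total: 1)
Op 5: C2 read [C2 read from I: others=['C3=M'] -> C2=S, others downsized to S] -> [I,I,S,S] (invalidations this op: 0; running total: 1)
Op 6: C1 read [C1 read from I: others=['C2=S', 'C3=S'] -> C1=S, others downsized to S] -> [I,S,S,S] (invalidations this op: 0; running total: 1)
Op 7: C3 read [C3 read: already in S, no change] -> [I,S,S,S] (invalidations this op: 0; running total: 1)
Op 8: C0 read [C0 read from I: others=['C1=S', 'C2=S', 'C3=S'] -> C0=S, others downsized to S] -> [S,S,S,S] (invalidations this op: 0; running total: 1)
Op 9: C0 write [C0 write: invalidate ['C1=S', 'C2=S', 'C3=S'] -> C0=M] -> [M,I,I,I] (invalidations this op: 3; running total: 4)
Op 10: C0 write [C0 write: already M (modified), no change] -> [M,I,I,I] (invalidations this op: 0; running total: 4)
Op 11: C1 write [C1 write: invalidate ['C0=M'] -> C1=M] -> [I,M,I,I] (invalidations this op: 1; running total: 5)
Op 12: C3 write [C3 write: invalidate ['C1=M'] -> C3=M] -> [I,I,I,M] (invalidations this op: 1; running total: 6)

Answer: 6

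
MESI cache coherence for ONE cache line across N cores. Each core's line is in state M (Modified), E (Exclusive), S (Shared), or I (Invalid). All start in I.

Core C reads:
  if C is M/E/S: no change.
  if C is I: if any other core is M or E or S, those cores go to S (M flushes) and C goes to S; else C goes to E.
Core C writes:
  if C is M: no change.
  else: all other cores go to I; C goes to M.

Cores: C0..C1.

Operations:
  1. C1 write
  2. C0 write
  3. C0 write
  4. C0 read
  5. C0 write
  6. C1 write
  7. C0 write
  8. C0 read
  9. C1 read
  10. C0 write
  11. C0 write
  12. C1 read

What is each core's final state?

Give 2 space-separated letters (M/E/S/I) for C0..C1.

Op 1: C1 write [C1 write: invalidate none -> C1=M] -> [I,M]
Op 2: C0 write [C0 write: invalidate ['C1=M'] -> C0=M] -> [M,I]
Op 3: C0 write [C0 write: already M (modified), no change] -> [M,I]
Op 4: C0 read [C0 read: already in M, no change] -> [M,I]
Op 5: C0 write [C0 write: already M (modified), no change] -> [M,I]
Op 6: C1 write [C1 write: invalidate ['C0=M'] -> C1=M] -> [I,M]
Op 7: C0 write [C0 write: invalidate ['C1=M'] -> C0=M] -> [M,I]
Op 8: C0 read [C0 read: already in M, no change] -> [M,I]
Op 9: C1 read [C1 read from I: others=['C0=M'] -> C1=S, others downsized to S] -> [S,S]
Op 10: C0 write [C0 write: invalidate ['C1=S'] -> C0=M] -> [M,I]
Op 11: C0 write [C0 write: already M (modified), no change] -> [M,I]
Op 12: C1 read [C1 read from I: others=['C0=M'] -> C1=S, others downsized to S] -> [S,S]

Answer: S S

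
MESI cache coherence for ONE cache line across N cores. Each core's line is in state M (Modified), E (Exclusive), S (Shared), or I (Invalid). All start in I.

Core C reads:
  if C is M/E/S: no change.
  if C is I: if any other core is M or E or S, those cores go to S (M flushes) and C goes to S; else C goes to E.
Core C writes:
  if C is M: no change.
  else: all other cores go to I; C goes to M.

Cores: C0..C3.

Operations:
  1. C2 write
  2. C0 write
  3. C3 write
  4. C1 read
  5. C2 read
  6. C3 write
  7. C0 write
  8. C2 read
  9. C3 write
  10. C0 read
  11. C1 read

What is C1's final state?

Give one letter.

Op 1: C2 write [C2 write: invalidate none -> C2=M] -> [I,I,M,I]
Op 2: C0 write [C0 write: invalidate ['C2=M'] -> C0=M] -> [M,I,I,I]
Op 3: C3 write [C3 write: invalidate ['C0=M'] -> C3=M] -> [I,I,I,M]
Op 4: C1 read [C1 read from I: others=['C3=M'] -> C1=S, others downsized to S] -> [I,S,I,S]
Op 5: C2 read [C2 read from I: others=['C1=S', 'C3=S'] -> C2=S, others downsized to S] -> [I,S,S,S]
Op 6: C3 write [C3 write: invalidate ['C1=S', 'C2=S'] -> C3=M] -> [I,I,I,M]
Op 7: C0 write [C0 write: invalidate ['C3=M'] -> C0=M] -> [M,I,I,I]
Op 8: C2 read [C2 read from I: others=['C0=M'] -> C2=S, others downsized to S] -> [S,I,S,I]
Op 9: C3 write [C3 write: invalidate ['C0=S', 'C2=S'] -> C3=M] -> [I,I,I,M]
Op 10: C0 read [C0 read from I: others=['C3=M'] -> C0=S, others downsized to S] -> [S,I,I,S]
Op 11: C1 read [C1 read from I: others=['C0=S', 'C3=S'] -> C1=S, others downsized to S] -> [S,S,I,S]

Answer: S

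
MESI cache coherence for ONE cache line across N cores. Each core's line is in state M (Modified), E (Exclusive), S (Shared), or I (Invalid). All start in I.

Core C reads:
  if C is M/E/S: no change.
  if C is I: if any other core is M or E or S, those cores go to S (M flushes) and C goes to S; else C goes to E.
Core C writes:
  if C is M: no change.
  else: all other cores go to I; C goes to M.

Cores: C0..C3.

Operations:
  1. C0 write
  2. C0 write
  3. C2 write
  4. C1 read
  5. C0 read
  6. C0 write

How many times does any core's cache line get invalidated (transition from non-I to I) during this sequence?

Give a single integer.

Op 1: C0 write [C0 write: invalidate none -> C0=M] -> [M,I,I,I] (invalidations this op: 0; running total: 0)
Op 2: C0 write [C0 write: already M (modified), no change] -> [M,I,I,I] (invalidations this op: 0; running total: 0)
Op 3: C2 write [C2 write: invalidate ['C0=M'] -> C2=M] -> [I,I,M,I] (invalidations this op: 1; running total: 1)
Op 4: C1 read [C1 read from I: others=['C2=M'] -> C1=S, others downsized to S] -> [I,S,S,I] (invalidations this op: 0; running total: 1)
Op 5: C0 read [C0 read from I: others=['C1=S', 'C2=S'] -> C0=S, others downsized to S] -> [S,S,S,I] (invalidations this op: 0; running total: 1)
Op 6: C0 write [C0 write: invalidate ['C1=S', 'C2=S'] -> C0=M] -> [M,I,I,I] (invalidations this op: 2; running total: 3)

Answer: 3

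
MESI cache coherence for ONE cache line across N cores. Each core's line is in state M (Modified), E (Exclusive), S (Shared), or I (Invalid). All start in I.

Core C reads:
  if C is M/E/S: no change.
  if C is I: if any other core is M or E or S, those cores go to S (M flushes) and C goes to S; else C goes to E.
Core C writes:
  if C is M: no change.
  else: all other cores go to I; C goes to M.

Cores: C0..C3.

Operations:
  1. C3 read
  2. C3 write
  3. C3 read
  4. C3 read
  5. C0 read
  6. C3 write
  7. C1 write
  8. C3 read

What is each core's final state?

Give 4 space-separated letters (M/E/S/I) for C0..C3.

Answer: I S I S

Derivation:
Op 1: C3 read [C3 read from I: no other sharers -> C3=E (exclusive)] -> [I,I,I,E]
Op 2: C3 write [C3 write: invalidate none -> C3=M] -> [I,I,I,M]
Op 3: C3 read [C3 read: already in M, no change] -> [I,I,I,M]
Op 4: C3 read [C3 read: already in M, no change] -> [I,I,I,M]
Op 5: C0 read [C0 read from I: others=['C3=M'] -> C0=S, others downsized to S] -> [S,I,I,S]
Op 6: C3 write [C3 write: invalidate ['C0=S'] -> C3=M] -> [I,I,I,M]
Op 7: C1 write [C1 write: invalidate ['C3=M'] -> C1=M] -> [I,M,I,I]
Op 8: C3 read [C3 read from I: others=['C1=M'] -> C3=S, others downsized to S] -> [I,S,I,S]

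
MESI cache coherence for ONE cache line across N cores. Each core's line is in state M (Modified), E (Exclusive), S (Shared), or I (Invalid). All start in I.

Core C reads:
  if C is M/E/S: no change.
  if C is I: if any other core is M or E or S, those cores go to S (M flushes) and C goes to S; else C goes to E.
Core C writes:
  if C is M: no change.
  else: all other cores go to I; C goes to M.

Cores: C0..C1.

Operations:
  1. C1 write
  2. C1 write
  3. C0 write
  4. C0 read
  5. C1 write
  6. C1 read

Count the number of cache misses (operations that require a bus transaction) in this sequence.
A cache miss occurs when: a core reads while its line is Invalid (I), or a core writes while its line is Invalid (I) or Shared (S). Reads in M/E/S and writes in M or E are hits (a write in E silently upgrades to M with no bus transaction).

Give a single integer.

Op 1: C1 write [C1 write: invalidate none -> C1=M] -> [I,M] [MISS #1: write from I]
Op 2: C1 write [C1 write: already M (modified), no change] -> [I,M] [hit: write from M]
Op 3: C0 write [C0 write: invalidate ['C1=M'] -> C0=M] -> [M,I] [MISS #2: write from I]
Op 4: C0 read [C0 read: already in M, no change] -> [M,I] [hit: read from M]
Op 5: C1 write [C1 write: invalidate ['C0=M'] -> C1=M] -> [I,M] [MISS #3: write from I]
Op 6: C1 read [C1 read: already in M, no change] -> [I,M] [hit: read from M]

Answer: 3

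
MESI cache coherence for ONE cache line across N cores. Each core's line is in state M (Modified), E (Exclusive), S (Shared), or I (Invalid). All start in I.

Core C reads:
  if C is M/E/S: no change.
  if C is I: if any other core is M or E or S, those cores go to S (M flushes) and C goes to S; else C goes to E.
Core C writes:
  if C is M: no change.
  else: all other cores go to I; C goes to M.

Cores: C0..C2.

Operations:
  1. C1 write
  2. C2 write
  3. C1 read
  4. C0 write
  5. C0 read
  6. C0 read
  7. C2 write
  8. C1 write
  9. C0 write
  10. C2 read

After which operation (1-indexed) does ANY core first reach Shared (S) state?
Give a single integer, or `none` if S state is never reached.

Answer: 3

Derivation:
Op 1: C1 write [C1 write: invalidate none -> C1=M] -> [I,M,I]
Op 2: C2 write [C2 write: invalidate ['C1=M'] -> C2=M] -> [I,I,M]
Op 3: C1 read [C1 read from I: others=['C2=M'] -> C1=S, others downsized to S] -> [I,S,S]
  -> First S state at op 3; remaining ops need not be traced.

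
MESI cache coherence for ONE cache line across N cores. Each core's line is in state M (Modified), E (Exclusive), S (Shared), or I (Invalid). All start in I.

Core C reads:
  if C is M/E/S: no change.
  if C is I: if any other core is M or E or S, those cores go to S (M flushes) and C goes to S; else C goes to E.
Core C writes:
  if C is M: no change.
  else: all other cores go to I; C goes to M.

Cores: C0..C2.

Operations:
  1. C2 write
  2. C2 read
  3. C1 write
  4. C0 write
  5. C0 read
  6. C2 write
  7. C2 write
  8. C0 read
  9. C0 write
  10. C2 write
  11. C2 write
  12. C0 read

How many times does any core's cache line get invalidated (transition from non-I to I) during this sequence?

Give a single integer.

Answer: 5

Derivation:
Op 1: C2 write [C2 write: invalidate none -> C2=M] -> [I,I,M] (invalidations this op: 0; running total: 0)
Op 2: C2 read [C2 read: already in M, no change] -> [I,I,M] (invalidations this op: 0; running total: 0)
Op 3: C1 write [C1 write: invalidate ['C2=M'] -> C1=M] -> [I,M,I] (invalidations this op: 1; running total: 1)
Op 4: C0 write [C0 write: invalidate ['C1=M'] -> C0=M] -> [M,I,I] (invalidations this op: 1; running total: 2)
Op 5: C0 read [C0 read: already in M, no change] -> [M,I,I] (invalidations this op: 0; running total: 2)
Op 6: C2 write [C2 write: invalidate ['C0=M'] -> C2=M] -> [I,I,M] (invalidations this op: 1; running total: 3)
Op 7: C2 write [C2 write: already M (modified), no change] -> [I,I,M] (invalidations this op: 0; running total: 3)
Op 8: C0 read [C0 read from I: others=['C2=M'] -> C0=S, others downsized to S] -> [S,I,S] (invalidations this op: 0; running total: 3)
Op 9: C0 write [C0 write: invalidate ['C2=S'] -> C0=M] -> [M,I,I] (invalidations this op: 1; running total: 4)
Op 10: C2 write [C2 write: invalidate ['C0=M'] -> C2=M] -> [I,I,M] (invalidations this op: 1; running total: 5)
Op 11: C2 write [C2 write: already M (modified), no change] -> [I,I,M] (invalidations this op: 0; running total: 5)
Op 12: C0 read [C0 read from I: others=['C2=M'] -> C0=S, others downsized to S] -> [S,I,S] (invalidations this op: 0; running total: 5)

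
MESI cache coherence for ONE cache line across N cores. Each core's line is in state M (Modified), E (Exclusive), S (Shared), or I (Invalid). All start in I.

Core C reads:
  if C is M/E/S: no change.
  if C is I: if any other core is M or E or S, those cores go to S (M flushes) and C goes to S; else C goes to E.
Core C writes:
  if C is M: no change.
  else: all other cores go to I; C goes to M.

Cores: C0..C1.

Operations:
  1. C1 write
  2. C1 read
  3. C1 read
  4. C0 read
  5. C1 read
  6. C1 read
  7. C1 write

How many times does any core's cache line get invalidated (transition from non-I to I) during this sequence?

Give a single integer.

Op 1: C1 write [C1 write: invalidate none -> C1=M] -> [I,M] (invalidations this op: 0; running total: 0)
Op 2: C1 read [C1 read: already in M, no change] -> [I,M] (invalidations this op: 0; running total: 0)
Op 3: C1 read [C1 read: already in M, no change] -> [I,M] (invalidations this op: 0; running total: 0)
Op 4: C0 read [C0 read from I: others=['C1=M'] -> C0=S, others downsized to S] -> [S,S] (invalidations this op: 0; running total: 0)
Op 5: C1 read [C1 read: already in S, no change] -> [S,S] (invalidations this op: 0; running total: 0)
Op 6: C1 read [C1 read: already in S, no change] -> [S,S] (invalidations this op: 0; running total: 0)
Op 7: C1 write [C1 write: invalidate ['C0=S'] -> C1=M] -> [I,M] (invalidations this op: 1; running total: 1)

Answer: 1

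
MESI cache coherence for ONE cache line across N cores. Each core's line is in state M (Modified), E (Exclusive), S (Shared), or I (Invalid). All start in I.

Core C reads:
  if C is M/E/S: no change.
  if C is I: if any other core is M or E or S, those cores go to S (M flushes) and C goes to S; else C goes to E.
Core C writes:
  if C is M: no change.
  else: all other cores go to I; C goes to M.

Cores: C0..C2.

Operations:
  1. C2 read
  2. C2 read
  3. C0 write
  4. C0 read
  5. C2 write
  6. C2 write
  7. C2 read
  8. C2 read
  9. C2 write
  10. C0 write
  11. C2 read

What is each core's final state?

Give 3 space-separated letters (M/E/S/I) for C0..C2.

Answer: S I S

Derivation:
Op 1: C2 read [C2 read from I: no other sharers -> C2=E (exclusive)] -> [I,I,E]
Op 2: C2 read [C2 read: already in E, no change] -> [I,I,E]
Op 3: C0 write [C0 write: invalidate ['C2=E'] -> C0=M] -> [M,I,I]
Op 4: C0 read [C0 read: already in M, no change] -> [M,I,I]
Op 5: C2 write [C2 write: invalidate ['C0=M'] -> C2=M] -> [I,I,M]
Op 6: C2 write [C2 write: already M (modified), no change] -> [I,I,M]
Op 7: C2 read [C2 read: already in M, no change] -> [I,I,M]
Op 8: C2 read [C2 read: already in M, no change] -> [I,I,M]
Op 9: C2 write [C2 write: already M (modified), no change] -> [I,I,M]
Op 10: C0 write [C0 write: invalidate ['C2=M'] -> C0=M] -> [M,I,I]
Op 11: C2 read [C2 read from I: others=['C0=M'] -> C2=S, others downsized to S] -> [S,I,S]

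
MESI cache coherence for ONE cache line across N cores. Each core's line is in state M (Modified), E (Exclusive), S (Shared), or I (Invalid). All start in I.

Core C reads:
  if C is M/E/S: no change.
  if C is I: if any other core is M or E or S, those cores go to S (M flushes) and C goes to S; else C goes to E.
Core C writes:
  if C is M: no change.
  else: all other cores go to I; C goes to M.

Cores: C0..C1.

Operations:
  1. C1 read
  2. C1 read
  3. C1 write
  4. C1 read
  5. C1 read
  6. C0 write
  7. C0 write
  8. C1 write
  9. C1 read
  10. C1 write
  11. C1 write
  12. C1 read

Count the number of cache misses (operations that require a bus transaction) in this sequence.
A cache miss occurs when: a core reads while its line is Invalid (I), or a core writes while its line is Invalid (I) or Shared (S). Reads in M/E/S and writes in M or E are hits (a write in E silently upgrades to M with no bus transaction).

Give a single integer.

Answer: 3

Derivation:
Op 1: C1 read [C1 read from I: no other sharers -> C1=E (exclusive)] -> [I,E] [MISS #1: read from I]
Op 2: C1 read [C1 read: already in E, no change] -> [I,E] [hit: read from E]
Op 3: C1 write [C1 write: invalidate none -> C1=M] -> [I,M] [hit: write from E is a silent E->M upgrade, no bus transaction]
Op 4: C1 read [C1 read: already in M, no change] -> [I,M] [hit: read from M]
Op 5: C1 read [C1 read: already in M, no change] -> [I,M] [hit: read from M]
Op 6: C0 write [C0 write: invalidate ['C1=M'] -> C0=M] -> [M,I] [MISS #2: write from I]
Op 7: C0 write [C0 write: already M (modified), no change] -> [M,I] [hit: write from M]
Op 8: C1 write [C1 write: invalidate ['C0=M'] -> C1=M] -> [I,M] [MISS #3: write from I]
Op 9: C1 read [C1 read: already in M, no change] -> [I,M] [hit: read from M]
Op 10: C1 write [C1 write: already M (modified), no change] -> [I,M] [hit: write from M]
Op 11: C1 write [C1 write: already M (modified), no change] -> [I,M] [hit: write from M]
Op 12: C1 read [C1 read: already in M, no change] -> [I,M] [hit: read from M]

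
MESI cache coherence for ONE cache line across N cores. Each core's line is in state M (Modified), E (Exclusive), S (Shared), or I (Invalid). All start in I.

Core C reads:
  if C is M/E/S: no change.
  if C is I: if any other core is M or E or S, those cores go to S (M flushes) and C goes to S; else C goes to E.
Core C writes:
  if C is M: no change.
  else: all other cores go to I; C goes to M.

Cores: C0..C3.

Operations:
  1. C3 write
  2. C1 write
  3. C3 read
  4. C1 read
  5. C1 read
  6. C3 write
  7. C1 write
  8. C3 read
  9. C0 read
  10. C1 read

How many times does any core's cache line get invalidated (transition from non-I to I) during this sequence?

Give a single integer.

Answer: 3

Derivation:
Op 1: C3 write [C3 write: invalidate none -> C3=M] -> [I,I,I,M] (invalidations this op: 0; running total: 0)
Op 2: C1 write [C1 write: invalidate ['C3=M'] -> C1=M] -> [I,M,I,I] (invalidations this op: 1; running total: 1)
Op 3: C3 read [C3 read from I: others=['C1=M'] -> C3=S, others downsized to S] -> [I,S,I,S] (invalidations this op: 0; running total: 1)
Op 4: C1 read [C1 read: already in S, no change] -> [I,S,I,S] (invalidations this op: 0; running total: 1)
Op 5: C1 read [C1 read: already in S, no change] -> [I,S,I,S] (invalidations this op: 0; running total: 1)
Op 6: C3 write [C3 write: invalidate ['C1=S'] -> C3=M] -> [I,I,I,M] (invalidations this op: 1; running total: 2)
Op 7: C1 write [C1 write: invalidate ['C3=M'] -> C1=M] -> [I,M,I,I] (invalidations this op: 1; running total: 3)
Op 8: C3 read [C3 read from I: others=['C1=M'] -> C3=S, others downsized to S] -> [I,S,I,S] (invalidations this op: 0; running total: 3)
Op 9: C0 read [C0 read from I: others=['C1=S', 'C3=S'] -> C0=S, others downsized to S] -> [S,S,I,S] (invalidations this op: 0; running total: 3)
Op 10: C1 read [C1 read: already in S, no change] -> [S,S,I,S] (invalidations this op: 0; running total: 3)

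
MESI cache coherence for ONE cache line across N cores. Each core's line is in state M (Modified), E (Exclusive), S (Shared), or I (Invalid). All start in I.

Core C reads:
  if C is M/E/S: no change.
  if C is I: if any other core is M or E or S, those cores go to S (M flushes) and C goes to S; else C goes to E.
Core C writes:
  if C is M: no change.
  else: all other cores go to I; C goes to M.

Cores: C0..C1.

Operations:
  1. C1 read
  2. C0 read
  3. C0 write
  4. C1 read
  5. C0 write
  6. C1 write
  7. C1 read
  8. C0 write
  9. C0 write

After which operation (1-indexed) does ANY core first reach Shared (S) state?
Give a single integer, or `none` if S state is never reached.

Answer: 2

Derivation:
Op 1: C1 read [C1 read from I: no other sharers -> C1=E (exclusive)] -> [I,E]
Op 2: C0 read [C0 read from I: others=['C1=E'] -> C0=S, others downsized to S] -> [S,S]
  -> First S state at op 2; remaining ops need not be traced.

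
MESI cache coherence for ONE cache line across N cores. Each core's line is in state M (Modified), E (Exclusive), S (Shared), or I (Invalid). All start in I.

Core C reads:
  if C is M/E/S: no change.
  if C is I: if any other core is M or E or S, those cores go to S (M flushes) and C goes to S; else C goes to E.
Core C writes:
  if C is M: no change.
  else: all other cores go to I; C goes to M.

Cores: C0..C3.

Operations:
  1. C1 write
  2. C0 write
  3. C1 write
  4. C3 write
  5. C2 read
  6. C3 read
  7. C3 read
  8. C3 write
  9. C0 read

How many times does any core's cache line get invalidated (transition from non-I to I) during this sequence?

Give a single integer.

Op 1: C1 write [C1 write: invalidate none -> C1=M] -> [I,M,I,I] (invalidations this op: 0; running total: 0)
Op 2: C0 write [C0 write: invalidate ['C1=M'] -> C0=M] -> [M,I,I,I] (invalidations this op: 1; running total: 1)
Op 3: C1 write [C1 write: invalidate ['C0=M'] -> C1=M] -> [I,M,I,I] (invalidations this op: 1; running total: 2)
Op 4: C3 write [C3 write: invalidate ['C1=M'] -> C3=M] -> [I,I,I,M] (invalidations this op: 1; running total: 3)
Op 5: C2 read [C2 read from I: others=['C3=M'] -> C2=S, others downsized to S] -> [I,I,S,S] (invalidations this op: 0; running total: 3)
Op 6: C3 read [C3 read: already in S, no change] -> [I,I,S,S] (invalidations this op: 0; running total: 3)
Op 7: C3 read [C3 read: already in S, no change] -> [I,I,S,S] (invalidations this op: 0; running total: 3)
Op 8: C3 write [C3 write: invalidate ['C2=S'] -> C3=M] -> [I,I,I,M] (invalidations this op: 1; running total: 4)
Op 9: C0 read [C0 read from I: others=['C3=M'] -> C0=S, others downsized to S] -> [S,I,I,S] (invalidations this op: 0; running total: 4)

Answer: 4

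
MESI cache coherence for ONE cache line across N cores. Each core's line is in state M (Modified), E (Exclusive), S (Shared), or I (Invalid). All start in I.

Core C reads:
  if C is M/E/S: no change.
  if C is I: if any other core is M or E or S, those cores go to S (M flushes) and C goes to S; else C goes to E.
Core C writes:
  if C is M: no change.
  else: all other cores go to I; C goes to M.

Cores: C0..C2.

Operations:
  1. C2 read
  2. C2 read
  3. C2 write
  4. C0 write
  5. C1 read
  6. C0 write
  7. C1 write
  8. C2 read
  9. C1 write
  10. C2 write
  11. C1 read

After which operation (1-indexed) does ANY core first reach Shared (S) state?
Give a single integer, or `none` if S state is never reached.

Op 1: C2 read [C2 read from I: no other sharers -> C2=E (exclusive)] -> [I,I,E]
Op 2: C2 read [C2 read: already in E, no change] -> [I,I,E]
Op 3: C2 write [C2 write: invalidate none -> C2=M] -> [I,I,M]
Op 4: C0 write [C0 write: invalidate ['C2=M'] -> C0=M] -> [M,I,I]
Op 5: C1 read [C1 read from I: others=['C0=M'] -> C1=S, others downsized to S] -> [S,S,I]
  -> First S state at op 5; remaining ops need not be traced.

Answer: 5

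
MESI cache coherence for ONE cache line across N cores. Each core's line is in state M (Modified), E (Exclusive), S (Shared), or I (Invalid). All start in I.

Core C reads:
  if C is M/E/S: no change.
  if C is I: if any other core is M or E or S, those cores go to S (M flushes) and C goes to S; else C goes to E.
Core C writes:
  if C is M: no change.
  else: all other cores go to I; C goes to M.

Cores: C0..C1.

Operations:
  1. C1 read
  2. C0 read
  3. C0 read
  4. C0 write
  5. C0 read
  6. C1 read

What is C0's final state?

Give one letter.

Op 1: C1 read [C1 read from I: no other sharers -> C1=E (exclusive)] -> [I,E]
Op 2: C0 read [C0 read from I: others=['C1=E'] -> C0=S, others downsized to S] -> [S,S]
Op 3: C0 read [C0 read: already in S, no change] -> [S,S]
Op 4: C0 write [C0 write: invalidate ['C1=S'] -> C0=M] -> [M,I]
Op 5: C0 read [C0 read: already in M, no change] -> [M,I]
Op 6: C1 read [C1 read from I: others=['C0=M'] -> C1=S, others downsized to S] -> [S,S]

Answer: S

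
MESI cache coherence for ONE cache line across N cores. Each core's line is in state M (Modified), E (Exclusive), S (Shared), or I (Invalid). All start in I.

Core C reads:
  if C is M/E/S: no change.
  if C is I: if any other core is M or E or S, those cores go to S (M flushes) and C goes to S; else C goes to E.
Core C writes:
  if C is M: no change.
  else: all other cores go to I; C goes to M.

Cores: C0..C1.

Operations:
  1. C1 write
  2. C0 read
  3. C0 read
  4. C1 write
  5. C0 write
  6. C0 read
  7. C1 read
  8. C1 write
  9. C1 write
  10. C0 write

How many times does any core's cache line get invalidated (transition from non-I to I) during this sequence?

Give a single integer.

Op 1: C1 write [C1 write: invalidate none -> C1=M] -> [I,M] (invalidations this op: 0; running total: 0)
Op 2: C0 read [C0 read from I: others=['C1=M'] -> C0=S, others downsized to S] -> [S,S] (invalidations this op: 0; running total: 0)
Op 3: C0 read [C0 read: already in S, no change] -> [S,S] (invalidations this op: 0; running total: 0)
Op 4: C1 write [C1 write: invalidate ['C0=S'] -> C1=M] -> [I,M] (invalidations this op: 1; running total: 1)
Op 5: C0 write [C0 write: invalidate ['C1=M'] -> C0=M] -> [M,I] (invalidations this op: 1; running total: 2)
Op 6: C0 read [C0 read: already in M, no change] -> [M,I] (invalidations this op: 0; running total: 2)
Op 7: C1 read [C1 read from I: others=['C0=M'] -> C1=S, others downsized to S] -> [S,S] (invalidations this op: 0; running total: 2)
Op 8: C1 write [C1 write: invalidate ['C0=S'] -> C1=M] -> [I,M] (invalidations this op: 1; running total: 3)
Op 9: C1 write [C1 write: already M (modified), no change] -> [I,M] (invalidations this op: 0; running total: 3)
Op 10: C0 write [C0 write: invalidate ['C1=M'] -> C0=M] -> [M,I] (invalidations this op: 1; running total: 4)

Answer: 4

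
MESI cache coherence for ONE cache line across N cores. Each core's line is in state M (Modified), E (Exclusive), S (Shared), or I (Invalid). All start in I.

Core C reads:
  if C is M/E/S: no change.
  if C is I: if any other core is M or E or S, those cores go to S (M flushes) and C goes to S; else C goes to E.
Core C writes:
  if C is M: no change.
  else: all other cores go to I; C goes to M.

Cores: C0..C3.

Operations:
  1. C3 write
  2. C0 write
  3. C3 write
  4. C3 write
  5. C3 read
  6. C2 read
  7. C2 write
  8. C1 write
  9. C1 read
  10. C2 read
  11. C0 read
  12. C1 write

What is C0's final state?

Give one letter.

Answer: I

Derivation:
Op 1: C3 write [C3 write: invalidate none -> C3=M] -> [I,I,I,M]
Op 2: C0 write [C0 write: invalidate ['C3=M'] -> C0=M] -> [M,I,I,I]
Op 3: C3 write [C3 write: invalidate ['C0=M'] -> C3=M] -> [I,I,I,M]
Op 4: C3 write [C3 write: already M (modified), no change] -> [I,I,I,M]
Op 5: C3 read [C3 read: already in M, no change] -> [I,I,I,M]
Op 6: C2 read [C2 read from I: others=['C3=M'] -> C2=S, others downsized to S] -> [I,I,S,S]
Op 7: C2 write [C2 write: invalidate ['C3=S'] -> C2=M] -> [I,I,M,I]
Op 8: C1 write [C1 write: invalidate ['C2=M'] -> C1=M] -> [I,M,I,I]
Op 9: C1 read [C1 read: already in M, no change] -> [I,M,I,I]
Op 10: C2 read [C2 read from I: others=['C1=M'] -> C2=S, others downsized to S] -> [I,S,S,I]
Op 11: C0 read [C0 read from I: others=['C1=S', 'C2=S'] -> C0=S, others downsized to S] -> [S,S,S,I]
Op 12: C1 write [C1 write: invalidate ['C0=S', 'C2=S'] -> C1=M] -> [I,M,I,I]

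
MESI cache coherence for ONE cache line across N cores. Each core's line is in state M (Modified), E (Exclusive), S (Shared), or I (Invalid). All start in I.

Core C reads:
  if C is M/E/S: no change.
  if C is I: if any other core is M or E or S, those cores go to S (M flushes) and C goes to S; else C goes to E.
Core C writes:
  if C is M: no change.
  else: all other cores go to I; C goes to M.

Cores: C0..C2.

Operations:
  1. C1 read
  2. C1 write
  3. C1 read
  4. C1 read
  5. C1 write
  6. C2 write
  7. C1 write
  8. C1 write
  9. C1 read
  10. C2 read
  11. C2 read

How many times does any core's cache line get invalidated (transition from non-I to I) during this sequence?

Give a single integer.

Answer: 2

Derivation:
Op 1: C1 read [C1 read from I: no other sharers -> C1=E (exclusive)] -> [I,E,I] (invalidations this op: 0; running total: 0)
Op 2: C1 write [C1 write: invalidate none -> C1=M] -> [I,M,I] (invalidations this op: 0; running total: 0)
Op 3: C1 read [C1 read: already in M, no change] -> [I,M,I] (invalidations this op: 0; running total: 0)
Op 4: C1 read [C1 read: already in M, no change] -> [I,M,I] (invalidations this op: 0; running total: 0)
Op 5: C1 write [C1 write: already M (modified), no change] -> [I,M,I] (invalidations this op: 0; running total: 0)
Op 6: C2 write [C2 write: invalidate ['C1=M'] -> C2=M] -> [I,I,M] (invalidations this op: 1; running total: 1)
Op 7: C1 write [C1 write: invalidate ['C2=M'] -> C1=M] -> [I,M,I] (invalidations this op: 1; running total: 2)
Op 8: C1 write [C1 write: already M (modified), no change] -> [I,M,I] (invalidations this op: 0; running total: 2)
Op 9: C1 read [C1 read: already in M, no change] -> [I,M,I] (invalidations this op: 0; running total: 2)
Op 10: C2 read [C2 read from I: others=['C1=M'] -> C2=S, others downsized to S] -> [I,S,S] (invalidations this op: 0; running total: 2)
Op 11: C2 read [C2 read: already in S, no change] -> [I,S,S] (invalidations this op: 0; running total: 2)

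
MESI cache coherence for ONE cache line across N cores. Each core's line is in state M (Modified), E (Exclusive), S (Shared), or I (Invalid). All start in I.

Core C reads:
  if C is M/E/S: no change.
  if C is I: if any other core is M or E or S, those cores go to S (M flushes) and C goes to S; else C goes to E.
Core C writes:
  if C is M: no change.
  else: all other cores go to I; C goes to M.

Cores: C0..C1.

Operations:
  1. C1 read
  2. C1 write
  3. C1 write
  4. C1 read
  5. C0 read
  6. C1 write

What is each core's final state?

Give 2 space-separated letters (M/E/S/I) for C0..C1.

Answer: I M

Derivation:
Op 1: C1 read [C1 read from I: no other sharers -> C1=E (exclusive)] -> [I,E]
Op 2: C1 write [C1 write: invalidate none -> C1=M] -> [I,M]
Op 3: C1 write [C1 write: already M (modified), no change] -> [I,M]
Op 4: C1 read [C1 read: already in M, no change] -> [I,M]
Op 5: C0 read [C0 read from I: others=['C1=M'] -> C0=S, others downsized to S] -> [S,S]
Op 6: C1 write [C1 write: invalidate ['C0=S'] -> C1=M] -> [I,M]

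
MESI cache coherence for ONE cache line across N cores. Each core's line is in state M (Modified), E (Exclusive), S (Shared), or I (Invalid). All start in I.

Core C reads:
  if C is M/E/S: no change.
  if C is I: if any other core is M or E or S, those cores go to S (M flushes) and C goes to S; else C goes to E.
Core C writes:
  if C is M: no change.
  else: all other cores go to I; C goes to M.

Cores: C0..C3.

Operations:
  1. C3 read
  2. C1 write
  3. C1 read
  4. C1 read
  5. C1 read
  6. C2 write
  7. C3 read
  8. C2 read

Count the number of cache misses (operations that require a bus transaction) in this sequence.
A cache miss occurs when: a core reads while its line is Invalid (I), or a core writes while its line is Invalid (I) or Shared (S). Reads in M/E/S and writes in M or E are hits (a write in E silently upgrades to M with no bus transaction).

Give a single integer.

Answer: 4

Derivation:
Op 1: C3 read [C3 read from I: no other sharers -> C3=E (exclusive)] -> [I,I,I,E] [MISS #1: read from I]
Op 2: C1 write [C1 write: invalidate ['C3=E'] -> C1=M] -> [I,M,I,I] [MISS #2: write from I]
Op 3: C1 read [C1 read: already in M, no change] -> [I,M,I,I] [hit: read from M]
Op 4: C1 read [C1 read: already in M, no change] -> [I,M,I,I] [hit: read from M]
Op 5: C1 read [C1 read: already in M, no change] -> [I,M,I,I] [hit: read from M]
Op 6: C2 write [C2 write: invalidate ['C1=M'] -> C2=M] -> [I,I,M,I] [MISS #3: write from I]
Op 7: C3 read [C3 read from I: others=['C2=M'] -> C3=S, others downsized to S] -> [I,I,S,S] [MISS #4: read from I]
Op 8: C2 read [C2 read: already in S, no change] -> [I,I,S,S] [hit: read from S]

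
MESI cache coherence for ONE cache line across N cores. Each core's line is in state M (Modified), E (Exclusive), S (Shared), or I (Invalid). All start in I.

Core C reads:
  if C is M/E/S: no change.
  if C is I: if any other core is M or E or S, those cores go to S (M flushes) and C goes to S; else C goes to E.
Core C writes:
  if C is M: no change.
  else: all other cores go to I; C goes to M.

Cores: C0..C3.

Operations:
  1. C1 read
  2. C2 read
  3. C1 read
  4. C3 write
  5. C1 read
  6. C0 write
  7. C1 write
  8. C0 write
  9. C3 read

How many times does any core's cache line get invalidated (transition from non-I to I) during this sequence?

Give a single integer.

Op 1: C1 read [C1 read from I: no other sharers -> C1=E (exclusive)] -> [I,E,I,I] (invalidations this op: 0; running total: 0)
Op 2: C2 read [C2 read from I: others=['C1=E'] -> C2=S, others downsized to S] -> [I,S,S,I] (invalidations this op: 0; running total: 0)
Op 3: C1 read [C1 read: already in S, no change] -> [I,S,S,I] (invalidations this op: 0; running total: 0)
Op 4: C3 write [C3 write: invalidate ['C1=S', 'C2=S'] -> C3=M] -> [I,I,I,M] (invalidations this op: 2; running total: 2)
Op 5: C1 read [C1 read from I: others=['C3=M'] -> C1=S, others downsized to S] -> [I,S,I,S] (invalidations this op: 0; running total: 2)
Op 6: C0 write [C0 write: invalidate ['C1=S', 'C3=S'] -> C0=M] -> [M,I,I,I] (invalidations this op: 2; running total: 4)
Op 7: C1 write [C1 write: invalidate ['C0=M'] -> C1=M] -> [I,M,I,I] (invalidations this op: 1; running total: 5)
Op 8: C0 write [C0 write: invalidate ['C1=M'] -> C0=M] -> [M,I,I,I] (invalidations this op: 1; running total: 6)
Op 9: C3 read [C3 read from I: others=['C0=M'] -> C3=S, others downsized to S] -> [S,I,I,S] (invalidations this op: 0; running total: 6)

Answer: 6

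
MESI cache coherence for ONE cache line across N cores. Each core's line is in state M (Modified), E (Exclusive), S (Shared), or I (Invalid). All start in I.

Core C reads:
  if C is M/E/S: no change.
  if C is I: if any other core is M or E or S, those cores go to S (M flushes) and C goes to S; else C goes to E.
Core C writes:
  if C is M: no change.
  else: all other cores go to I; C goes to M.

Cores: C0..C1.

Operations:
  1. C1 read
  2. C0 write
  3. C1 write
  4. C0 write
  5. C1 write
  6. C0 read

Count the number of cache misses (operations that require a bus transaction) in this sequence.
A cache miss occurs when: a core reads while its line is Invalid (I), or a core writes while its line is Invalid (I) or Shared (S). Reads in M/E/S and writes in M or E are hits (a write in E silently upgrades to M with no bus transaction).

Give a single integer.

Op 1: C1 read [C1 read from I: no other sharers -> C1=E (exclusive)] -> [I,E] [MISS #1: read from I]
Op 2: C0 write [C0 write: invalidate ['C1=E'] -> C0=M] -> [M,I] [MISS #2: write from I]
Op 3: C1 write [C1 write: invalidate ['C0=M'] -> C1=M] -> [I,M] [MISS #3: write from I]
Op 4: C0 write [C0 write: invalidate ['C1=M'] -> C0=M] -> [M,I] [MISS #4: write from I]
Op 5: C1 write [C1 write: invalidate ['C0=M'] -> C1=M] -> [I,M] [MISS #5: write from I]
Op 6: C0 read [C0 read from I: others=['C1=M'] -> C0=S, others downsized to S] -> [S,S] [MISS #6: read from I]

Answer: 6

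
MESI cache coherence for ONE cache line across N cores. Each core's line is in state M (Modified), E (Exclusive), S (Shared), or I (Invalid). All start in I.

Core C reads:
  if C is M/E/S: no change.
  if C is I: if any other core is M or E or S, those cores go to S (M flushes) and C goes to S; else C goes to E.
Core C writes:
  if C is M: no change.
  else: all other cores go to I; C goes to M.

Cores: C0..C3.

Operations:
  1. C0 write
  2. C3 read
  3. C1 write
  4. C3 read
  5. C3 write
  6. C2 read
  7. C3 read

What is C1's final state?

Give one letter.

Op 1: C0 write [C0 write: invalidate none -> C0=M] -> [M,I,I,I]
Op 2: C3 read [C3 read from I: others=['C0=M'] -> C3=S, others downsized to S] -> [S,I,I,S]
Op 3: C1 write [C1 write: invalidate ['C0=S', 'C3=S'] -> C1=M] -> [I,M,I,I]
Op 4: C3 read [C3 read from I: others=['C1=M'] -> C3=S, others downsized to S] -> [I,S,I,S]
Op 5: C3 write [C3 write: invalidate ['C1=S'] -> C3=M] -> [I,I,I,M]
Op 6: C2 read [C2 read from I: others=['C3=M'] -> C2=S, others downsized to S] -> [I,I,S,S]
Op 7: C3 read [C3 read: already in S, no change] -> [I,I,S,S]

Answer: I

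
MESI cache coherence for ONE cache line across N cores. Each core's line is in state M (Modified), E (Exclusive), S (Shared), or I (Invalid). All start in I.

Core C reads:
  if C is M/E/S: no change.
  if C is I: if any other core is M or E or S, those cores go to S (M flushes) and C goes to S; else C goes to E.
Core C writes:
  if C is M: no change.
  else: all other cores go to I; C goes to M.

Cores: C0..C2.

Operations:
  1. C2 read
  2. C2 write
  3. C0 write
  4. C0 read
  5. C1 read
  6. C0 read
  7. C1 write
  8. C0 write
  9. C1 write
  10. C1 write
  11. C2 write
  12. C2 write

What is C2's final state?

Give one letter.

Op 1: C2 read [C2 read from I: no other sharers -> C2=E (exclusive)] -> [I,I,E]
Op 2: C2 write [C2 write: invalidate none -> C2=M] -> [I,I,M]
Op 3: C0 write [C0 write: invalidate ['C2=M'] -> C0=M] -> [M,I,I]
Op 4: C0 read [C0 read: already in M, no change] -> [M,I,I]
Op 5: C1 read [C1 read from I: others=['C0=M'] -> C1=S, others downsized to S] -> [S,S,I]
Op 6: C0 read [C0 read: already in S, no change] -> [S,S,I]
Op 7: C1 write [C1 write: invalidate ['C0=S'] -> C1=M] -> [I,M,I]
Op 8: C0 write [C0 write: invalidate ['C1=M'] -> C0=M] -> [M,I,I]
Op 9: C1 write [C1 write: invalidate ['C0=M'] -> C1=M] -> [I,M,I]
Op 10: C1 write [C1 write: already M (modified), no change] -> [I,M,I]
Op 11: C2 write [C2 write: invalidate ['C1=M'] -> C2=M] -> [I,I,M]
Op 12: C2 write [C2 write: already M (modified), no change] -> [I,I,M]

Answer: M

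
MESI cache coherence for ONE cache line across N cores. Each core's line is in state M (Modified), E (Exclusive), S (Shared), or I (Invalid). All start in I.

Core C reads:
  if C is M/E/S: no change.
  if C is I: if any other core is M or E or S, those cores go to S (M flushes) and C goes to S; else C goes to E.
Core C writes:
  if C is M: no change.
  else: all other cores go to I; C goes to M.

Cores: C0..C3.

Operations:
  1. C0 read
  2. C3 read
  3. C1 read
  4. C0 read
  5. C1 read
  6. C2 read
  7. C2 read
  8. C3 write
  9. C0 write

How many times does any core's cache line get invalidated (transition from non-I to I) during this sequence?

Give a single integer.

Op 1: C0 read [C0 read from I: no other sharers -> C0=E (exclusive)] -> [E,I,I,I] (invalidations this op: 0; running total: 0)
Op 2: C3 read [C3 read from I: others=['C0=E'] -> C3=S, others downsized to S] -> [S,I,I,S] (invalidations this op: 0; running total: 0)
Op 3: C1 read [C1 read from I: others=['C0=S', 'C3=S'] -> C1=S, others downsized to S] -> [S,S,I,S] (invalidations this op: 0; running total: 0)
Op 4: C0 read [C0 read: already in S, no change] -> [S,S,I,S] (invalidations this op: 0; running total: 0)
Op 5: C1 read [C1 read: already in S, no change] -> [S,S,I,S] (invalidations this op: 0; running total: 0)
Op 6: C2 read [C2 read from I: others=['C0=S', 'C1=S', 'C3=S'] -> C2=S, others downsized to S] -> [S,S,S,S] (invalidations this op: 0; running total: 0)
Op 7: C2 read [C2 read: already in S, no change] -> [S,S,S,S] (invalidations this op: 0; running total: 0)
Op 8: C3 write [C3 write: invalidate ['C0=S', 'C1=S', 'C2=S'] -> C3=M] -> [I,I,I,M] (invalidations this op: 3; running total: 3)
Op 9: C0 write [C0 write: invalidate ['C3=M'] -> C0=M] -> [M,I,I,I] (invalidations this op: 1; running total: 4)

Answer: 4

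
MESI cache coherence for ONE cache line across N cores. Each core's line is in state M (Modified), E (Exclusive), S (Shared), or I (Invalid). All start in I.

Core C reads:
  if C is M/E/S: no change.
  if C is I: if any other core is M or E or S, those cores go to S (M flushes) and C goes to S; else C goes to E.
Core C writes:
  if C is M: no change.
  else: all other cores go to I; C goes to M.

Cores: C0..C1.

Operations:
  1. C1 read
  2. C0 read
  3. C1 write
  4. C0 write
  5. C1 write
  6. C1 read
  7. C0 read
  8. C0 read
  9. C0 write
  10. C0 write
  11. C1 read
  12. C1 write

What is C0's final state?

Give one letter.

Op 1: C1 read [C1 read from I: no other sharers -> C1=E (exclusive)] -> [I,E]
Op 2: C0 read [C0 read from I: others=['C1=E'] -> C0=S, others downsized to S] -> [S,S]
Op 3: C1 write [C1 write: invalidate ['C0=S'] -> C1=M] -> [I,M]
Op 4: C0 write [C0 write: invalidate ['C1=M'] -> C0=M] -> [M,I]
Op 5: C1 write [C1 write: invalidate ['C0=M'] -> C1=M] -> [I,M]
Op 6: C1 read [C1 read: already in M, no change] -> [I,M]
Op 7: C0 read [C0 read from I: others=['C1=M'] -> C0=S, others downsized to S] -> [S,S]
Op 8: C0 read [C0 read: already in S, no change] -> [S,S]
Op 9: C0 write [C0 write: invalidate ['C1=S'] -> C0=M] -> [M,I]
Op 10: C0 write [C0 write: already M (modified), no change] -> [M,I]
Op 11: C1 read [C1 read from I: others=['C0=M'] -> C1=S, others downsized to S] -> [S,S]
Op 12: C1 write [C1 write: invalidate ['C0=S'] -> C1=M] -> [I,M]

Answer: I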